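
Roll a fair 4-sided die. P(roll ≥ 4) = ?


Favorable outcomes (roll ≥ 4): 1
Total outcomes = 4
P = 1/4 = 0.2500

P = 0.2500


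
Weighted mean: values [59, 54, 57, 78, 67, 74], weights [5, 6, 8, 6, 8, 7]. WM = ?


Numerator = 59*5 + 54*6 + 57*8 + 78*6 + 67*8 + 74*7 = 2597
Denominator = 5 + 6 + 8 + 6 + 8 + 7 = 40
WM = 2597/40 = 64.9250

WM = 64.9250


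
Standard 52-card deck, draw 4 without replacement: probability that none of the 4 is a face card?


P(no face cards) = (40/52) × (39/51) × (38/50) × (37/49)
= 0.3376

P = 0.3376


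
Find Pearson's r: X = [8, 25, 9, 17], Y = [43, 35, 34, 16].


Mean X = 14.7500, Mean Y = 32.0000
SD X = 6.869316, SD Y = 9.874209
Cov = -22.750000
r = -22.750000/(6.869316*9.874209) = -0.3354

r = -0.3354


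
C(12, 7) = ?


C(12,7) = 12!/(7! × 5!)
= 479001600/(5040 × 120)
= 792

C(12,7) = 792


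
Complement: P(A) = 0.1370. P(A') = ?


P(not A) = 1 - 0.1370 = 0.8630

P(not A) = 0.8630


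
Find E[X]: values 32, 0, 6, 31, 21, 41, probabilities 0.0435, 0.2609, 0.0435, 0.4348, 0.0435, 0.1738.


E[X] = 32*0.0435 + 0*0.2609 + 6*0.0435 + 31*0.4348 + 21*0.0435 + 41*0.1738
= 1.3920 + 0 + 0.2610 + 13.4788 + 0.9135 + 7.1258
= 23.1711

E[X] = 23.1711


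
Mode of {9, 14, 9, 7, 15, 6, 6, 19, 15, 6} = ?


Frequencies: 6:3, 7:1, 9:2, 14:1, 15:2, 19:1
Max frequency = 3
Mode = 6

Mode = 6


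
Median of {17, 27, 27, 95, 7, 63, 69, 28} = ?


Sorted: 7, 17, 27, 27, 28, 63, 69, 95
n = 8 (even)
Middle values: 27 and 28
Median = (27+28)/2 = 27.5000

Median = 27.5000


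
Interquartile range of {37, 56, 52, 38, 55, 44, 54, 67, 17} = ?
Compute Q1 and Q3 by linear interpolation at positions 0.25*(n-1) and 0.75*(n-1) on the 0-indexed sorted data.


Sorted: 17, 37, 38, 44, 52, 54, 55, 56, 67
Q1 (25th %ile) = 38.0000
Q3 (75th %ile) = 55.0000
IQR = 55.0000 - 38.0000 = 17.0000

IQR = 17.0000


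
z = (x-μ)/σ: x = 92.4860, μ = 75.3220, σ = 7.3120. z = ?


z = (92.4860 - 75.3220)/7.3120
= 17.1640/7.3120
= 2.3474

z = 2.3474


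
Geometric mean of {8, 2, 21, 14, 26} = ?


Product = 8 × 2 × 21 × 14 × 26 = 122304
GM = 122304^(1/5) = 10.4109

GM = 10.4109


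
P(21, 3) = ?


P(21,3) = 21!/18!
= 51090942171709440000/6402373705728000
= 7980

P(21,3) = 7980


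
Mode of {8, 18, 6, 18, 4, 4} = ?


Frequencies: 4:2, 6:1, 8:1, 18:2
Max frequency = 2
Mode = 4, 18

Mode = 4, 18


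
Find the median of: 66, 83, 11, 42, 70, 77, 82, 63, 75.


Sorted: 11, 42, 63, 66, 70, 75, 77, 82, 83
n = 9 (odd)
Middle value = 70

Median = 70


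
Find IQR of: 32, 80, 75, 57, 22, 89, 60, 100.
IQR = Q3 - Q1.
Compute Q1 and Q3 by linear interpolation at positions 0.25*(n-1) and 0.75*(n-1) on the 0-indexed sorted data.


Sorted: 22, 32, 57, 60, 75, 80, 89, 100
Q1 (25th %ile) = 50.7500
Q3 (75th %ile) = 82.2500
IQR = 82.2500 - 50.7500 = 31.5000

IQR = 31.5000


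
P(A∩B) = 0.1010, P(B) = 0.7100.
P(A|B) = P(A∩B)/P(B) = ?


P(A|B) = 0.1010/0.7100 = 0.1423

P(A|B) = 0.1423


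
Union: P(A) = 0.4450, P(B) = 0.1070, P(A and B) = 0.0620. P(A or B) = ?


P(A∪B) = 0.4450 + 0.1070 - 0.0620
= 0.5520 - 0.0620
= 0.4900

P(A∪B) = 0.4900


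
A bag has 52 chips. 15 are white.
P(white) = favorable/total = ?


P = 15/52 = 0.2885

P = 0.2885


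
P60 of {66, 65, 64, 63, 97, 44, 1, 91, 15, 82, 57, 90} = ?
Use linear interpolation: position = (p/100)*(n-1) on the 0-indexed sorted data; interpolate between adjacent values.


Sorted: 1, 15, 44, 57, 63, 64, 65, 66, 82, 90, 91, 97
n = 12
Index = 60/100 * 11 = 6.6000
Lower = data[6] = 65, Upper = data[7] = 66
P60 = 65 + 0.6000*(1) = 65.6000

P60 = 65.6000


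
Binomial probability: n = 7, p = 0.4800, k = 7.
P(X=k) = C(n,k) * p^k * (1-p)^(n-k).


C(7,7) = 1
p^7 = 0.005871
(1-p)^0 = 1.000000
P = 1 * 0.005871 * 1.000000 = 0.0059

P(X=7) = 0.0059


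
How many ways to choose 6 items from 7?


C(7,6) = 7!/(6! × 1!)
= 5040/(720 × 1)
= 7

C(7,6) = 7


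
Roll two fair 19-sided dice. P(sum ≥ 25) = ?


Total outcomes = 19×19 = 361
Favorable (sum ≥ 25): 105
P = 105/361 = 0.2909

P = 0.2909


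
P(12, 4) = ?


P(12,4) = 12!/8!
= 479001600/40320
= 11880

P(12,4) = 11880


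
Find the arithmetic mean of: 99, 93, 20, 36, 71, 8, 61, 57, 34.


Sum = 99 + 93 + 20 + 36 + 71 + 8 + 61 + 57 + 34 = 479
n = 9
Mean = 479/9 = 53.2222

Mean = 53.2222


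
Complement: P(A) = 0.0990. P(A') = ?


P(not A) = 1 - 0.0990 = 0.9010

P(not A) = 0.9010


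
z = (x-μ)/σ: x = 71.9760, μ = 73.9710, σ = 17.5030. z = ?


z = (71.9760 - 73.9710)/17.5030
= -1.9950/17.5030
= -0.1140

z = -0.1140


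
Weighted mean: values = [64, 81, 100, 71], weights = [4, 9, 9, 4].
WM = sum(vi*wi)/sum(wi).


Numerator = 64*4 + 81*9 + 100*9 + 71*4 = 2169
Denominator = 4 + 9 + 9 + 4 = 26
WM = 2169/26 = 83.4231

WM = 83.4231


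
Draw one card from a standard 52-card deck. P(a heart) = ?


13 hearts in 52 cards
P = 13/52 = 0.2500

P = 0.2500


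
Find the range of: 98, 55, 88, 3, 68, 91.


Max = 98, Min = 3
Range = 98 - 3 = 95

Range = 95


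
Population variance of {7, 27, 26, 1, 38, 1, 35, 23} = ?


Mean = 19.7500
Squared deviations: 162.5625, 52.5625, 39.0625, 351.5625, 333.0625, 351.5625, 232.5625, 10.5625
Sum = 1533.5000
Variance = 1533.5000/8 = 191.6875

Variance = 191.6875


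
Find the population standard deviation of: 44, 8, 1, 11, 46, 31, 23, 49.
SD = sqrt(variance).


Mean = 26.6250
Variance = 307.2344
SD = sqrt(307.2344) = 17.5281

SD = 17.5281


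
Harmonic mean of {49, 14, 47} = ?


Sum of reciprocals = 1/49 + 1/14 + 1/47 = 0.113113
HM = 3/0.113113 = 26.5221

HM = 26.5221


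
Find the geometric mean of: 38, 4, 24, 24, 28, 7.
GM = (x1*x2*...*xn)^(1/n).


Product = 38 × 4 × 24 × 24 × 28 × 7 = 17160192
GM = 17160192^(1/6) = 16.0603

GM = 16.0603


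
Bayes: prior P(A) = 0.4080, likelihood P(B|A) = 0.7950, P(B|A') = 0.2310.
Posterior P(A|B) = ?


P(B) = P(B|A)*P(A) + P(B|A')*P(A')
= 0.7950*0.4080 + 0.2310*0.5920
= 0.324360 + 0.136752 = 0.461112
P(A|B) = 0.324360/0.461112 = 0.7034

P(A|B) = 0.7034


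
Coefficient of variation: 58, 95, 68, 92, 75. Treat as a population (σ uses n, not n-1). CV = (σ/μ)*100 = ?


Mean = 77.6000
SD = 14.0940
CV = (14.0940/77.6000)*100 = 18.1623%

CV = 18.1623%


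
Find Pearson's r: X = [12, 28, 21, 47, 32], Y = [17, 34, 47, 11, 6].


Mean X = 28.0000, Mean Y = 23.0000
SD X = 11.679041, SD Y = 15.270887
Cov = -73.600000
r = -73.600000/(11.679041*15.270887) = -0.4127

r = -0.4127


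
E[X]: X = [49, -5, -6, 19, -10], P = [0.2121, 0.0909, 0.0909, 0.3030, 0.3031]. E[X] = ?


E[X] = 49*0.2121 - 5*0.0909 - 6*0.0909 + 19*0.3030 - 10*0.3031
= 10.3929 - 0.4545 - 0.5454 + 5.7570 - 3.0310
= 12.1190

E[X] = 12.1190


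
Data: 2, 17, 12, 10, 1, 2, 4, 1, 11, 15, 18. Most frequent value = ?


Frequencies: 1:2, 2:2, 4:1, 10:1, 11:1, 12:1, 15:1, 17:1, 18:1
Max frequency = 2
Mode = 1, 2

Mode = 1, 2


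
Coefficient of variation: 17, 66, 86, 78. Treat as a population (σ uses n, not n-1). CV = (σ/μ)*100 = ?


Mean = 61.7500
SD = 26.7990
CV = (26.7990/61.7500)*100 = 43.3992%

CV = 43.3992%


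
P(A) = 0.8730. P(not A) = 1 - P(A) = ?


P(not A) = 1 - 0.8730 = 0.1270

P(not A) = 0.1270


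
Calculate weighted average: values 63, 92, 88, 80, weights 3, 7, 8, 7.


Numerator = 63*3 + 92*7 + 88*8 + 80*7 = 2097
Denominator = 3 + 7 + 8 + 7 = 25
WM = 2097/25 = 83.8800

WM = 83.8800


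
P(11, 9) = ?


P(11,9) = 11!/2!
= 39916800/2
= 19958400

P(11,9) = 19958400


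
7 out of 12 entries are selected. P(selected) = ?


P = 7/12 = 0.5833

P = 0.5833


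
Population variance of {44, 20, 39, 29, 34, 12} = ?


Mean = 29.6667
Squared deviations: 205.4444, 93.4444, 87.1111, 0.4444, 18.7778, 312.1111
Sum = 717.3333
Variance = 717.3333/6 = 119.5556

Variance = 119.5556


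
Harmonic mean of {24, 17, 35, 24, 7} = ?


Sum of reciprocals = 1/24 + 1/17 + 1/35 + 1/24 + 1/7 = 0.313585
HM = 5/0.313585 = 15.9446

HM = 15.9446


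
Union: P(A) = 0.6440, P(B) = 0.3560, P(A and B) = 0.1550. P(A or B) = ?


P(A∪B) = 0.6440 + 0.3560 - 0.1550
= 1.0000 - 0.1550
= 0.8450

P(A∪B) = 0.8450


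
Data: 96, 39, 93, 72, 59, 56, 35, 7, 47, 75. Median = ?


Sorted: 7, 35, 39, 47, 56, 59, 72, 75, 93, 96
n = 10 (even)
Middle values: 56 and 59
Median = (56+59)/2 = 57.5000

Median = 57.5000


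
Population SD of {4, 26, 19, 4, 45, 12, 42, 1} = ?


Mean = 19.1250
Variance = 259.6094
SD = sqrt(259.6094) = 16.1124

SD = 16.1124


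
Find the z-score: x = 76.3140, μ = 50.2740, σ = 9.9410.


z = (76.3140 - 50.2740)/9.9410
= 26.0400/9.9410
= 2.6195

z = 2.6195


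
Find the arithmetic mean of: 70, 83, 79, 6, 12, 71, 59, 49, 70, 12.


Sum = 70 + 83 + 79 + 6 + 12 + 71 + 59 + 49 + 70 + 12 = 511
n = 10
Mean = 511/10 = 51.1000

Mean = 51.1000


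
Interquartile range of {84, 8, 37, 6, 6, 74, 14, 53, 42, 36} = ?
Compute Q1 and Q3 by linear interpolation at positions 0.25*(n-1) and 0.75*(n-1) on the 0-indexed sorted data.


Sorted: 6, 6, 8, 14, 36, 37, 42, 53, 74, 84
Q1 (25th %ile) = 9.5000
Q3 (75th %ile) = 50.2500
IQR = 50.2500 - 9.5000 = 40.7500

IQR = 40.7500


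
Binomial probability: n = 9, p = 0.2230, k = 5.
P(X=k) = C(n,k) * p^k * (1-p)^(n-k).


C(9,5) = 126
p^5 = 0.000551
(1-p)^4 = 0.364489
P = 126 * 0.000551 * 0.364489 = 0.0253

P(X=5) = 0.0253


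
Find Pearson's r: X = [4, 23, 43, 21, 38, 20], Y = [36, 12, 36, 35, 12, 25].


Mean X = 24.8333, Mean Y = 26.0000
SD X = 12.772583, SD Y = 10.598742
Cov = -35.833333
r = -35.833333/(12.772583*10.598742) = -0.2647

r = -0.2647


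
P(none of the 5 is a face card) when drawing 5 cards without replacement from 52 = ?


P(no face cards) = (40/52) × (39/51) × (38/50) × (37/49) × (36/48)
= 0.2532

P = 0.2532


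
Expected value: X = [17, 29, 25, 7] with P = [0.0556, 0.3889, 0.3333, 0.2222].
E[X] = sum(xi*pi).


E[X] = 17*0.0556 + 29*0.3889 + 25*0.3333 + 7*0.2222
= 0.9452 + 11.2781 + 8.3325 + 1.5554
= 22.1112

E[X] = 22.1112


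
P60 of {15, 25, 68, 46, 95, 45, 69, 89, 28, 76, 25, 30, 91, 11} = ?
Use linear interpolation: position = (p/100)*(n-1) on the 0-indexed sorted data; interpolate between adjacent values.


Sorted: 11, 15, 25, 25, 28, 30, 45, 46, 68, 69, 76, 89, 91, 95
n = 14
Index = 60/100 * 13 = 7.8000
Lower = data[7] = 46, Upper = data[8] = 68
P60 = 46 + 0.8000*(22) = 63.6000

P60 = 63.6000


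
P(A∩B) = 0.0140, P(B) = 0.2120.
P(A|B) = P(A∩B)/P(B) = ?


P(A|B) = 0.0140/0.2120 = 0.0660

P(A|B) = 0.0660


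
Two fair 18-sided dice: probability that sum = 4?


Total outcomes = 18×18 = 324
Favorable (sum = 4): 3
P = 3/324 = 0.0093

P = 0.0093


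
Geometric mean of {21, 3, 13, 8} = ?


Product = 21 × 3 × 13 × 8 = 6552
GM = 6552^(1/4) = 8.9969

GM = 8.9969


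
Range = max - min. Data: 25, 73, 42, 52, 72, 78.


Max = 78, Min = 25
Range = 78 - 25 = 53

Range = 53


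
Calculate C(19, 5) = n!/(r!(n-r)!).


C(19,5) = 19!/(5! × 14!)
= 121645100408832000/(120 × 87178291200)
= 11628

C(19,5) = 11628


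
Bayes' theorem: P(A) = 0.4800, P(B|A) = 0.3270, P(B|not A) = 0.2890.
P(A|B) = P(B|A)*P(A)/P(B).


P(B) = P(B|A)*P(A) + P(B|A')*P(A')
= 0.3270*0.4800 + 0.2890*0.5200
= 0.156960 + 0.150280 = 0.307240
P(A|B) = 0.156960/0.307240 = 0.5109

P(A|B) = 0.5109


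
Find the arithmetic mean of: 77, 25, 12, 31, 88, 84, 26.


Sum = 77 + 25 + 12 + 31 + 88 + 84 + 26 = 343
n = 7
Mean = 343/7 = 49.0000

Mean = 49.0000


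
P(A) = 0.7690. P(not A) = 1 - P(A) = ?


P(not A) = 1 - 0.7690 = 0.2310

P(not A) = 0.2310


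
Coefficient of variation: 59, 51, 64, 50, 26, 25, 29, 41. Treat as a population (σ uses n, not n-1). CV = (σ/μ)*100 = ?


Mean = 43.1250
SD = 14.2429
CV = (14.2429/43.1250)*100 = 33.0269%

CV = 33.0269%


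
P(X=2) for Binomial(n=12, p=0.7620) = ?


C(12,2) = 66
p^2 = 0.580644
(1-p)^10 = 5.831356e-07
P = 66 * 0.580644 * 5.831356e-07 = 2.2347e-05

P(X=2) = 2.2347e-05


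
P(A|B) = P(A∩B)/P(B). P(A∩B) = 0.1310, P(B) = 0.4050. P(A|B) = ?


P(A|B) = 0.1310/0.4050 = 0.3235

P(A|B) = 0.3235


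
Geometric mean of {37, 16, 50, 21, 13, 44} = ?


Product = 37 × 16 × 50 × 21 × 13 × 44 = 355555200
GM = 355555200^(1/6) = 26.6165

GM = 26.6165


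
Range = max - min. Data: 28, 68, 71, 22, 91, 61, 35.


Max = 91, Min = 22
Range = 91 - 22 = 69

Range = 69


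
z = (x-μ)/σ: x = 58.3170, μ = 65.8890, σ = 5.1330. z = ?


z = (58.3170 - 65.8890)/5.1330
= -7.5720/5.1330
= -1.4752

z = -1.4752


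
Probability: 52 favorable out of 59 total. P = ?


P = 52/59 = 0.8814

P = 0.8814


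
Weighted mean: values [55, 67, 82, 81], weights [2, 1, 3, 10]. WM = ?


Numerator = 55*2 + 67*1 + 82*3 + 81*10 = 1233
Denominator = 2 + 1 + 3 + 10 = 16
WM = 1233/16 = 77.0625

WM = 77.0625


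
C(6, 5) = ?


C(6,5) = 6!/(5! × 1!)
= 720/(120 × 1)
= 6

C(6,5) = 6


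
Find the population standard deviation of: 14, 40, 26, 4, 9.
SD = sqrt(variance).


Mean = 18.6000
Variance = 167.8400
SD = sqrt(167.8400) = 12.9553

SD = 12.9553


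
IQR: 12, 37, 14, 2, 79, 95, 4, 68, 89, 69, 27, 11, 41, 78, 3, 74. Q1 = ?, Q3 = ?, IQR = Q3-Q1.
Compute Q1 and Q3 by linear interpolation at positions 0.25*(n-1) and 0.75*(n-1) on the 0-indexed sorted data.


Sorted: 2, 3, 4, 11, 12, 14, 27, 37, 41, 68, 69, 74, 78, 79, 89, 95
Q1 (25th %ile) = 11.7500
Q3 (75th %ile) = 75.0000
IQR = 75.0000 - 11.7500 = 63.2500

IQR = 63.2500


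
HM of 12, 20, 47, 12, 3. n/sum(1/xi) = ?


Sum of reciprocals = 1/12 + 1/20 + 1/47 + 1/12 + 1/3 = 0.571277
HM = 5/0.571277 = 8.7523

HM = 8.7523


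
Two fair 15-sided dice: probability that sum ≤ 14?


Total outcomes = 15×15 = 225
Favorable (sum ≤ 14): 91
P = 91/225 = 0.4044

P = 0.4044


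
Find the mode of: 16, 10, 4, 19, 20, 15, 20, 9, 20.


Frequencies: 4:1, 9:1, 10:1, 15:1, 16:1, 19:1, 20:3
Max frequency = 3
Mode = 20

Mode = 20


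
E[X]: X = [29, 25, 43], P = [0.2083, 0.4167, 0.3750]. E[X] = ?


E[X] = 29*0.2083 + 25*0.4167 + 43*0.3750
= 6.0407 + 10.4175 + 16.1250
= 32.5832

E[X] = 32.5832


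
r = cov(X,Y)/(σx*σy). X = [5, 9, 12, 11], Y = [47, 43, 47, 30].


Mean X = 9.2500, Mean Y = 41.7500
SD X = 2.680951, SD Y = 6.977643
Cov = -7.187500
r = -7.187500/(2.680951*6.977643) = -0.3842

r = -0.3842


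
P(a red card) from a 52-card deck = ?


26 red cards in 52 cards
P = 26/52 = 0.5000

P = 0.5000


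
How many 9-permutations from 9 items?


P(9,9) = 9!/0!
= 362880/1
= 362880

P(9,9) = 362880


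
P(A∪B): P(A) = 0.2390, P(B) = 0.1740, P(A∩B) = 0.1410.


P(A∪B) = 0.2390 + 0.1740 - 0.1410
= 0.4130 - 0.1410
= 0.2720

P(A∪B) = 0.2720


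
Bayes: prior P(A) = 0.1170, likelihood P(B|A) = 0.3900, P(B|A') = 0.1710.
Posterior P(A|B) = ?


P(B) = P(B|A)*P(A) + P(B|A')*P(A')
= 0.3900*0.1170 + 0.1710*0.8830
= 0.045630 + 0.150993 = 0.196623
P(A|B) = 0.045630/0.196623 = 0.2321

P(A|B) = 0.2321


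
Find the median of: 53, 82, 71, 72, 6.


Sorted: 6, 53, 71, 72, 82
n = 5 (odd)
Middle value = 71

Median = 71


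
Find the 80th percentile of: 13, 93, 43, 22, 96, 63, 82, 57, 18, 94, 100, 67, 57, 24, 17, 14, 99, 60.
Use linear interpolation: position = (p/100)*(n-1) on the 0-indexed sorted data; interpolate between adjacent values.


Sorted: 13, 14, 17, 18, 22, 24, 43, 57, 57, 60, 63, 67, 82, 93, 94, 96, 99, 100
n = 18
Index = 80/100 * 17 = 13.6000
Lower = data[13] = 93, Upper = data[14] = 94
P80 = 93 + 0.6000*(1) = 93.6000

P80 = 93.6000


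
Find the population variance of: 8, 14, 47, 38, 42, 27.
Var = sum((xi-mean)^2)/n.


Mean = 29.3333
Squared deviations: 455.1111, 235.1111, 312.1111, 75.1111, 160.4444, 5.4444
Sum = 1243.3333
Variance = 1243.3333/6 = 207.2222

Variance = 207.2222


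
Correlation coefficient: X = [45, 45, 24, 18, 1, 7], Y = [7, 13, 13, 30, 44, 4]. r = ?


Mean X = 23.3333, Mean Y = 18.5000
SD X = 16.996732, SD Y = 14.056434
Cov = -127.666667
r = -127.666667/(16.996732*14.056434) = -0.5344

r = -0.5344


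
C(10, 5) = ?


C(10,5) = 10!/(5! × 5!)
= 3628800/(120 × 120)
= 252

C(10,5) = 252


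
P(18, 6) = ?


P(18,6) = 18!/12!
= 6402373705728000/479001600
= 13366080

P(18,6) = 13366080


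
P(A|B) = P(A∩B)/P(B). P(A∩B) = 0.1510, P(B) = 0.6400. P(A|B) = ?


P(A|B) = 0.1510/0.6400 = 0.2359

P(A|B) = 0.2359


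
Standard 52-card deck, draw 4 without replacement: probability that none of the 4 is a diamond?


P(no diamonds) = (39/52) × (38/51) × (37/50) × (36/49)
= 0.3038

P = 0.3038


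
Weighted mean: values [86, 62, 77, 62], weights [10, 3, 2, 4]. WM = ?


Numerator = 86*10 + 62*3 + 77*2 + 62*4 = 1448
Denominator = 10 + 3 + 2 + 4 = 19
WM = 1448/19 = 76.2105

WM = 76.2105


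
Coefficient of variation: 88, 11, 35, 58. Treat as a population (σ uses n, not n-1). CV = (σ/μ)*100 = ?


Mean = 48.0000
SD = 28.4517
CV = (28.4517/48.0000)*100 = 59.2744%

CV = 59.2744%


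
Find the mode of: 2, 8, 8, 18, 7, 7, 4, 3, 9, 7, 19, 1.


Frequencies: 1:1, 2:1, 3:1, 4:1, 7:3, 8:2, 9:1, 18:1, 19:1
Max frequency = 3
Mode = 7

Mode = 7


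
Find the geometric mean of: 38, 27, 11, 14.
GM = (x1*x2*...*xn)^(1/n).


Product = 38 × 27 × 11 × 14 = 158004
GM = 158004^(1/4) = 19.9373

GM = 19.9373


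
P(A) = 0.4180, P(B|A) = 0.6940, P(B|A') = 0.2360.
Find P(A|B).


P(B) = P(B|A)*P(A) + P(B|A')*P(A')
= 0.6940*0.4180 + 0.2360*0.5820
= 0.290092 + 0.137352 = 0.427444
P(A|B) = 0.290092/0.427444 = 0.6787

P(A|B) = 0.6787


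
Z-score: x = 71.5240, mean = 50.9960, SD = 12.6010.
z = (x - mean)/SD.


z = (71.5240 - 50.9960)/12.6010
= 20.5280/12.6010
= 1.6291

z = 1.6291


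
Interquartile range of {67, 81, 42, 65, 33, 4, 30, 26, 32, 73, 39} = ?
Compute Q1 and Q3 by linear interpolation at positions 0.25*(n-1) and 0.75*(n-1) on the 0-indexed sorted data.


Sorted: 4, 26, 30, 32, 33, 39, 42, 65, 67, 73, 81
Q1 (25th %ile) = 31.0000
Q3 (75th %ile) = 66.0000
IQR = 66.0000 - 31.0000 = 35.0000

IQR = 35.0000


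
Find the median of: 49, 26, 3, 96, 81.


Sorted: 3, 26, 49, 81, 96
n = 5 (odd)
Middle value = 49

Median = 49


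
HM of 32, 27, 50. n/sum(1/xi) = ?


Sum of reciprocals = 1/32 + 1/27 + 1/50 = 0.088287
HM = 3/0.088287 = 33.9801

HM = 33.9801


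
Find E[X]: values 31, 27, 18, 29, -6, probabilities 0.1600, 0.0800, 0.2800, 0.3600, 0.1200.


E[X] = 31*0.1600 + 27*0.0800 + 18*0.2800 + 29*0.3600 - 6*0.1200
= 4.9600 + 2.1600 + 5.0400 + 10.4400 - 0.7200
= 21.8800

E[X] = 21.8800


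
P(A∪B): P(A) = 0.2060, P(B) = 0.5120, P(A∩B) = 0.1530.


P(A∪B) = 0.2060 + 0.5120 - 0.1530
= 0.7180 - 0.1530
= 0.5650

P(A∪B) = 0.5650


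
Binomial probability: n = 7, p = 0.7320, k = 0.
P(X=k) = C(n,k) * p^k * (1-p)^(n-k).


C(7,0) = 1
p^0 = 1.000000
(1-p)^7 = 9.929870e-05
P = 1 * 1.000000 * 9.929870e-05 = 9.9299e-05

P(X=0) = 9.9299e-05


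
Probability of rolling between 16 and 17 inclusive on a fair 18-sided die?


Favorable outcomes (16 ≤ roll ≤ 17): 2
Total outcomes = 18
P = 2/18 = 0.1111

P = 0.1111


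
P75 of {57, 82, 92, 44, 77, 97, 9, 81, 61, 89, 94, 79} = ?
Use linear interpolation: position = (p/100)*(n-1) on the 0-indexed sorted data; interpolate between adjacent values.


Sorted: 9, 44, 57, 61, 77, 79, 81, 82, 89, 92, 94, 97
n = 12
Index = 75/100 * 11 = 8.2500
Lower = data[8] = 89, Upper = data[9] = 92
P75 = 89 + 0.2500*(3) = 89.7500

P75 = 89.7500


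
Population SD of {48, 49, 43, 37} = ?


Mean = 44.2500
Variance = 22.6875
SD = sqrt(22.6875) = 4.7631

SD = 4.7631


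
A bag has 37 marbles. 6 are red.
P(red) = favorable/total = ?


P = 6/37 = 0.1622

P = 0.1622


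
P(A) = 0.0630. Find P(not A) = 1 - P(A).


P(not A) = 1 - 0.0630 = 0.9370

P(not A) = 0.9370


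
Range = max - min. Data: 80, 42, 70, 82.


Max = 82, Min = 42
Range = 82 - 42 = 40

Range = 40


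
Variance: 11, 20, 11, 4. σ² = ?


Mean = 11.5000
Squared deviations: 0.2500, 72.2500, 0.2500, 56.2500
Sum = 129.0000
Variance = 129.0000/4 = 32.2500

Variance = 32.2500


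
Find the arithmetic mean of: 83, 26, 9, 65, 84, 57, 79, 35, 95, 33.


Sum = 83 + 26 + 9 + 65 + 84 + 57 + 79 + 35 + 95 + 33 = 566
n = 10
Mean = 566/10 = 56.6000

Mean = 56.6000


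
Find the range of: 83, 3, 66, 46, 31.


Max = 83, Min = 3
Range = 83 - 3 = 80

Range = 80


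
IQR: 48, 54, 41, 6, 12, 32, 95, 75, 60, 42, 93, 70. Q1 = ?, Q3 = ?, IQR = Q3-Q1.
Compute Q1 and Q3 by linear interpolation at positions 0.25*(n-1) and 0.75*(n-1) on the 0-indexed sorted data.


Sorted: 6, 12, 32, 41, 42, 48, 54, 60, 70, 75, 93, 95
Q1 (25th %ile) = 38.7500
Q3 (75th %ile) = 71.2500
IQR = 71.2500 - 38.7500 = 32.5000

IQR = 32.5000


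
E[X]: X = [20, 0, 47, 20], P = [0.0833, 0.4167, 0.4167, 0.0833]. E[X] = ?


E[X] = 20*0.0833 + 0*0.4167 + 47*0.4167 + 20*0.0833
= 1.6660 + 0 + 19.5849 + 1.6660
= 22.9169

E[X] = 22.9169


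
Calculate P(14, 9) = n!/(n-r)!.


P(14,9) = 14!/5!
= 87178291200/120
= 726485760

P(14,9) = 726485760


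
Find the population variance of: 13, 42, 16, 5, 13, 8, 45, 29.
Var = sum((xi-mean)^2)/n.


Mean = 21.3750
Squared deviations: 70.1406, 425.3906, 28.8906, 268.1406, 70.1406, 178.8906, 558.1406, 58.1406
Sum = 1657.8750
Variance = 1657.8750/8 = 207.2344

Variance = 207.2344


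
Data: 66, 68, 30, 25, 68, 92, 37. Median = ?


Sorted: 25, 30, 37, 66, 68, 68, 92
n = 7 (odd)
Middle value = 66

Median = 66


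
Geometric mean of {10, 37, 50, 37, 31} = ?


Product = 10 × 37 × 50 × 37 × 31 = 21219500
GM = 21219500^(1/5) = 29.1976

GM = 29.1976


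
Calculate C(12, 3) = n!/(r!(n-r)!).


C(12,3) = 12!/(3! × 9!)
= 479001600/(6 × 362880)
= 220

C(12,3) = 220


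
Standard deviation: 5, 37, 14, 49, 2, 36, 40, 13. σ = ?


Mean = 24.5000
Variance = 282.2500
SD = sqrt(282.2500) = 16.8003

SD = 16.8003


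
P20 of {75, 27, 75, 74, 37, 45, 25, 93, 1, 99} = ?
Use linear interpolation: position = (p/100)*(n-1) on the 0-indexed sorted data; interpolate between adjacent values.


Sorted: 1, 25, 27, 37, 45, 74, 75, 75, 93, 99
n = 10
Index = 20/100 * 9 = 1.8000
Lower = data[1] = 25, Upper = data[2] = 27
P20 = 25 + 0.8000*(2) = 26.6000

P20 = 26.6000


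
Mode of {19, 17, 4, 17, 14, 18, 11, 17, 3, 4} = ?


Frequencies: 3:1, 4:2, 11:1, 14:1, 17:3, 18:1, 19:1
Max frequency = 3
Mode = 17

Mode = 17


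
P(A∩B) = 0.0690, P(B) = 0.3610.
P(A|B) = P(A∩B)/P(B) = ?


P(A|B) = 0.0690/0.3610 = 0.1911

P(A|B) = 0.1911


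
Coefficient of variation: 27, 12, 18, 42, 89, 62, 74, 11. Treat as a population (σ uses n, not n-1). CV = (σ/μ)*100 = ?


Mean = 41.8750
SD = 28.0510
CV = (28.0510/41.8750)*100 = 66.9875%

CV = 66.9875%


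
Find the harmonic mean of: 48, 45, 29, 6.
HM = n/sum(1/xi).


Sum of reciprocals = 1/48 + 1/45 + 1/29 + 1/6 = 0.244205
HM = 4/0.244205 = 16.3797

HM = 16.3797


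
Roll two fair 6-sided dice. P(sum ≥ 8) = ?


Total outcomes = 6×6 = 36
Favorable (sum ≥ 8): 15
P = 15/36 = 0.4167

P = 0.4167


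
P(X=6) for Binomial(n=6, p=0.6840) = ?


C(6,6) = 1
p^6 = 0.102409
(1-p)^0 = 1.000000
P = 1 * 0.102409 * 1.000000 = 0.1024

P(X=6) = 0.1024


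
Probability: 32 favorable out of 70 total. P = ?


P = 32/70 = 0.4571

P = 0.4571


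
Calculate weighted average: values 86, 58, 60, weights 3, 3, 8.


Numerator = 86*3 + 58*3 + 60*8 = 912
Denominator = 3 + 3 + 8 = 14
WM = 912/14 = 65.1429

WM = 65.1429


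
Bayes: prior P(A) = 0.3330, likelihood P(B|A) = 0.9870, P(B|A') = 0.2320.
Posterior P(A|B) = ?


P(B) = P(B|A)*P(A) + P(B|A')*P(A')
= 0.9870*0.3330 + 0.2320*0.6670
= 0.328671 + 0.154744 = 0.483415
P(A|B) = 0.328671/0.483415 = 0.6799

P(A|B) = 0.6799


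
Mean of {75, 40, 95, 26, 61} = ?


Sum = 75 + 40 + 95 + 26 + 61 = 297
n = 5
Mean = 297/5 = 59.4000

Mean = 59.4000


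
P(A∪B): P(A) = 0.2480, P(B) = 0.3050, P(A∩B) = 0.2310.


P(A∪B) = 0.2480 + 0.3050 - 0.2310
= 0.5530 - 0.2310
= 0.3220

P(A∪B) = 0.3220


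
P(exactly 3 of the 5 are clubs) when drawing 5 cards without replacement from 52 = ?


Hypergeometric: P(X=3) = C(13,3)·C(39,2) / C(52,5)
= 286 × 741 / 2598960
= 211926/2598960 = 0.0815

P = 0.0815


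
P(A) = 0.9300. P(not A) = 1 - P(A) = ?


P(not A) = 1 - 0.9300 = 0.0700

P(not A) = 0.0700


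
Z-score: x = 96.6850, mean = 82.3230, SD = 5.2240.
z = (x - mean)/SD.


z = (96.6850 - 82.3230)/5.2240
= 14.3620/5.2240
= 2.7492

z = 2.7492


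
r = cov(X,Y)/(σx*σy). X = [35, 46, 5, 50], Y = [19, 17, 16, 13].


Mean X = 34.0000, Mean Y = 16.2500
SD X = 17.621010, SD Y = 2.165064
Cov = -8.250000
r = -8.250000/(17.621010*2.165064) = -0.2162

r = -0.2162


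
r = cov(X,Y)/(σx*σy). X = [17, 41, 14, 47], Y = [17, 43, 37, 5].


Mean X = 29.7500, Mean Y = 25.5000
SD X = 14.446020, SD Y = 15.256146
Cov = -57.375000
r = -57.375000/(14.446020*15.256146) = -0.2603

r = -0.2603


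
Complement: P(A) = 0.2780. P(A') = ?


P(not A) = 1 - 0.2780 = 0.7220

P(not A) = 0.7220


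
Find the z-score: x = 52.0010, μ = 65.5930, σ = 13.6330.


z = (52.0010 - 65.5930)/13.6330
= -13.5920/13.6330
= -0.9970

z = -0.9970


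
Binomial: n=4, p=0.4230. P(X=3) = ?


C(4,3) = 4
p^3 = 0.075687
(1-p)^1 = 0.577000
P = 4 * 0.075687 * 0.577000 = 0.1747

P(X=3) = 0.1747


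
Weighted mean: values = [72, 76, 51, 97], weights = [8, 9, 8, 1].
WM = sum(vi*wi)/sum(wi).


Numerator = 72*8 + 76*9 + 51*8 + 97*1 = 1765
Denominator = 8 + 9 + 8 + 1 = 26
WM = 1765/26 = 67.8846

WM = 67.8846


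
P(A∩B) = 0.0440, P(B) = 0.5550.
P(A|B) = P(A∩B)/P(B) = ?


P(A|B) = 0.0440/0.5550 = 0.0793

P(A|B) = 0.0793


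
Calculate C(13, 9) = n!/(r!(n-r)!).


C(13,9) = 13!/(9! × 4!)
= 6227020800/(362880 × 24)
= 715

C(13,9) = 715


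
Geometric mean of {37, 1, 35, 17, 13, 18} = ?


Product = 37 × 1 × 35 × 17 × 13 × 18 = 5151510
GM = 5151510^(1/6) = 13.1418

GM = 13.1418


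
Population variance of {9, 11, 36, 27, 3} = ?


Mean = 17.2000
Squared deviations: 67.2400, 38.4400, 353.4400, 96.0400, 201.6400
Sum = 756.8000
Variance = 756.8000/5 = 151.3600

Variance = 151.3600


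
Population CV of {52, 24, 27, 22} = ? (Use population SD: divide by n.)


Mean = 31.2500
SD = 12.1115
CV = (12.1115/31.2500)*100 = 38.7567%

CV = 38.7567%


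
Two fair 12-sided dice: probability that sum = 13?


Total outcomes = 12×12 = 144
Favorable (sum = 13): 12
P = 12/144 = 0.0833

P = 0.0833


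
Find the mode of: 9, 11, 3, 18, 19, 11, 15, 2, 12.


Frequencies: 2:1, 3:1, 9:1, 11:2, 12:1, 15:1, 18:1, 19:1
Max frequency = 2
Mode = 11

Mode = 11


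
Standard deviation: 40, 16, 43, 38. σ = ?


Mean = 34.2500
Variance = 114.1875
SD = sqrt(114.1875) = 10.6859

SD = 10.6859


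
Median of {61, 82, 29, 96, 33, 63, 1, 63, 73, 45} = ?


Sorted: 1, 29, 33, 45, 61, 63, 63, 73, 82, 96
n = 10 (even)
Middle values: 61 and 63
Median = (61+63)/2 = 62.0000

Median = 62.0000


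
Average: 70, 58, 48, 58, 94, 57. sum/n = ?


Sum = 70 + 58 + 48 + 58 + 94 + 57 = 385
n = 6
Mean = 385/6 = 64.1667

Mean = 64.1667


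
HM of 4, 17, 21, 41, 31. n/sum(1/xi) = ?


Sum of reciprocals = 1/4 + 1/17 + 1/21 + 1/41 + 1/31 = 0.413091
HM = 5/0.413091 = 12.1039

HM = 12.1039


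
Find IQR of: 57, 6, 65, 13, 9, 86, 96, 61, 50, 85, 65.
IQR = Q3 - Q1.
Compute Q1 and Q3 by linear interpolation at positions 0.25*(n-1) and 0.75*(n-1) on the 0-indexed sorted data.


Sorted: 6, 9, 13, 50, 57, 61, 65, 65, 85, 86, 96
Q1 (25th %ile) = 31.5000
Q3 (75th %ile) = 75.0000
IQR = 75.0000 - 31.5000 = 43.5000

IQR = 43.5000


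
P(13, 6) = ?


P(13,6) = 13!/7!
= 6227020800/5040
= 1235520

P(13,6) = 1235520


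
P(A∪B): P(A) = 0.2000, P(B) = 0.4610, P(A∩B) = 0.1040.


P(A∪B) = 0.2000 + 0.4610 - 0.1040
= 0.6610 - 0.1040
= 0.5570

P(A∪B) = 0.5570


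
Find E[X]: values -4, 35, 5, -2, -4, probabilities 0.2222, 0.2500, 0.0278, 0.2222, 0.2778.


E[X] = -4*0.2222 + 35*0.2500 + 5*0.0278 - 2*0.2222 - 4*0.2778
= -0.8888 + 8.7500 + 0.1390 - 0.4444 - 1.1112
= 6.4446

E[X] = 6.4446


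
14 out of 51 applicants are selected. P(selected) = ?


P = 14/51 = 0.2745

P = 0.2745


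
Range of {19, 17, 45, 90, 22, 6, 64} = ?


Max = 90, Min = 6
Range = 90 - 6 = 84

Range = 84


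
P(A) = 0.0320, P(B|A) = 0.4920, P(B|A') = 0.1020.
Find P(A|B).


P(B) = P(B|A)*P(A) + P(B|A')*P(A')
= 0.4920*0.0320 + 0.1020*0.9680
= 0.015744 + 0.098736 = 0.114480
P(A|B) = 0.015744/0.114480 = 0.1375

P(A|B) = 0.1375


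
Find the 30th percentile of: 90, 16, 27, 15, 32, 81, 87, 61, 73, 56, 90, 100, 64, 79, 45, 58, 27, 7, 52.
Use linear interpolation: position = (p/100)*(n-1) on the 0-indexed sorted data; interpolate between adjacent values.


Sorted: 7, 15, 16, 27, 27, 32, 45, 52, 56, 58, 61, 64, 73, 79, 81, 87, 90, 90, 100
n = 19
Index = 30/100 * 18 = 5.4000
Lower = data[5] = 32, Upper = data[6] = 45
P30 = 32 + 0.4000*(13) = 37.2000

P30 = 37.2000


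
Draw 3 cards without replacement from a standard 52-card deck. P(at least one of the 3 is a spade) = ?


P(at least one) = 1 - P(none)
P(none) = (39/52) × (38/51) × (37/50) = 0.413529
P(at least one) = 1 - 0.413529 = 0.5865

P = 0.5865


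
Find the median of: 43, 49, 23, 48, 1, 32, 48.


Sorted: 1, 23, 32, 43, 48, 48, 49
n = 7 (odd)
Middle value = 43

Median = 43


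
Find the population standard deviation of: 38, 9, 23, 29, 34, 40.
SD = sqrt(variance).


Mean = 28.8333
Variance = 110.4722
SD = sqrt(110.4722) = 10.5106

SD = 10.5106


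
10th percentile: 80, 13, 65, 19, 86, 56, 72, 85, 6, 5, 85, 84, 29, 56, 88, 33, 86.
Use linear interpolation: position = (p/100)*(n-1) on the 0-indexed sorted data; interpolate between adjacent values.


Sorted: 5, 6, 13, 19, 29, 33, 56, 56, 65, 72, 80, 84, 85, 85, 86, 86, 88
n = 17
Index = 10/100 * 16 = 1.6000
Lower = data[1] = 6, Upper = data[2] = 13
P10 = 6 + 0.6000*(7) = 10.2000

P10 = 10.2000


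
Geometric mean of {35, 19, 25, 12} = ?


Product = 35 × 19 × 25 × 12 = 199500
GM = 199500^(1/4) = 21.1342

GM = 21.1342


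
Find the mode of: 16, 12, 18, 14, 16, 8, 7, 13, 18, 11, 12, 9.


Frequencies: 7:1, 8:1, 9:1, 11:1, 12:2, 13:1, 14:1, 16:2, 18:2
Max frequency = 2
Mode = 12, 16, 18

Mode = 12, 16, 18


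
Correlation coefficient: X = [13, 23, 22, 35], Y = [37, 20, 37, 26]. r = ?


Mean X = 23.2500, Mean Y = 30.0000
SD X = 7.822244, SD Y = 7.314369
Cov = -31.250000
r = -31.250000/(7.822244*7.314369) = -0.5462

r = -0.5462


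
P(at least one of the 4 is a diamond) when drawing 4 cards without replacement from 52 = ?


P(at least one) = 1 - P(none)
P(none) = (39/52) × (38/51) × (37/50) × (36/49) = 0.303818
P(at least one) = 1 - 0.303818 = 0.6962

P = 0.6962


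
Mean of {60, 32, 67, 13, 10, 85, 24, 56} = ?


Sum = 60 + 32 + 67 + 13 + 10 + 85 + 24 + 56 = 347
n = 8
Mean = 347/8 = 43.3750

Mean = 43.3750


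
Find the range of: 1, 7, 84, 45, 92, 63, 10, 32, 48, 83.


Max = 92, Min = 1
Range = 92 - 1 = 91

Range = 91


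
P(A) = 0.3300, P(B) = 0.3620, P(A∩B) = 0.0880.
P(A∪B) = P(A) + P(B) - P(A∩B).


P(A∪B) = 0.3300 + 0.3620 - 0.0880
= 0.6920 - 0.0880
= 0.6040

P(A∪B) = 0.6040


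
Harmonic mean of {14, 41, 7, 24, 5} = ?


Sum of reciprocals = 1/14 + 1/41 + 1/7 + 1/24 + 1/5 = 0.480343
HM = 5/0.480343 = 10.4092

HM = 10.4092


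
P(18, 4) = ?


P(18,4) = 18!/14!
= 6402373705728000/87178291200
= 73440

P(18,4) = 73440


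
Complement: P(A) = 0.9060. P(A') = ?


P(not A) = 1 - 0.9060 = 0.0940

P(not A) = 0.0940


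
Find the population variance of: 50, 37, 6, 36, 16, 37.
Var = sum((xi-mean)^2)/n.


Mean = 30.3333
Squared deviations: 386.7778, 44.4444, 592.1111, 32.1111, 205.4444, 44.4444
Sum = 1305.3333
Variance = 1305.3333/6 = 217.5556

Variance = 217.5556


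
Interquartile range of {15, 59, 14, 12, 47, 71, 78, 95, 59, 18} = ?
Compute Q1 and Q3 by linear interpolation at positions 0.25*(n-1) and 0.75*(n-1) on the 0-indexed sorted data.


Sorted: 12, 14, 15, 18, 47, 59, 59, 71, 78, 95
Q1 (25th %ile) = 15.7500
Q3 (75th %ile) = 68.0000
IQR = 68.0000 - 15.7500 = 52.2500

IQR = 52.2500


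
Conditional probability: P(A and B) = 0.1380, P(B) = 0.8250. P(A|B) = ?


P(A|B) = 0.1380/0.8250 = 0.1673

P(A|B) = 0.1673


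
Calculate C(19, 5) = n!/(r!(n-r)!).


C(19,5) = 19!/(5! × 14!)
= 121645100408832000/(120 × 87178291200)
= 11628

C(19,5) = 11628


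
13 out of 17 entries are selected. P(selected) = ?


P = 13/17 = 0.7647

P = 0.7647


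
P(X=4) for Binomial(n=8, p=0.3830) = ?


C(8,4) = 70
p^4 = 0.021518
(1-p)^4 = 0.144924
P = 70 * 0.021518 * 0.144924 = 0.2183

P(X=4) = 0.2183


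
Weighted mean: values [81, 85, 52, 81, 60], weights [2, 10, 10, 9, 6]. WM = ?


Numerator = 81*2 + 85*10 + 52*10 + 81*9 + 60*6 = 2621
Denominator = 2 + 10 + 10 + 9 + 6 = 37
WM = 2621/37 = 70.8378

WM = 70.8378


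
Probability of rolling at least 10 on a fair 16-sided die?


Favorable outcomes (roll ≥ 10): 7
Total outcomes = 16
P = 7/16 = 0.4375

P = 0.4375


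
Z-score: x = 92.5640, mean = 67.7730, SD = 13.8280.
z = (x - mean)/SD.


z = (92.5640 - 67.7730)/13.8280
= 24.7910/13.8280
= 1.7928

z = 1.7928


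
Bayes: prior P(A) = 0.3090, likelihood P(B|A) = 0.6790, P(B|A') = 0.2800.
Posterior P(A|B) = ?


P(B) = P(B|A)*P(A) + P(B|A')*P(A')
= 0.6790*0.3090 + 0.2800*0.6910
= 0.209811 + 0.193480 = 0.403291
P(A|B) = 0.209811/0.403291 = 0.5202

P(A|B) = 0.5202


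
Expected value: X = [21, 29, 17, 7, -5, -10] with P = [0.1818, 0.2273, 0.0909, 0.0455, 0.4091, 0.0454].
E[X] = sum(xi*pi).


E[X] = 21*0.1818 + 29*0.2273 + 17*0.0909 + 7*0.0455 - 5*0.4091 - 10*0.0454
= 3.8178 + 6.5917 + 1.5453 + 0.3185 - 2.0455 - 0.4540
= 9.7738

E[X] = 9.7738


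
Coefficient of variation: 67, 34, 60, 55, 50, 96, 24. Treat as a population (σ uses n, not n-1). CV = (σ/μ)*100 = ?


Mean = 55.1429
SD = 21.6361
CV = (21.6361/55.1429)*100 = 39.2365%

CV = 39.2365%


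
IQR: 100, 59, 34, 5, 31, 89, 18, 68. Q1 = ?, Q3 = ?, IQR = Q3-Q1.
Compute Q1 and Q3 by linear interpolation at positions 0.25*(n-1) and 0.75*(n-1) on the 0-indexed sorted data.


Sorted: 5, 18, 31, 34, 59, 68, 89, 100
Q1 (25th %ile) = 27.7500
Q3 (75th %ile) = 73.2500
IQR = 73.2500 - 27.7500 = 45.5000

IQR = 45.5000


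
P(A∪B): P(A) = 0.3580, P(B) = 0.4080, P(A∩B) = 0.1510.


P(A∪B) = 0.3580 + 0.4080 - 0.1510
= 0.7660 - 0.1510
= 0.6150

P(A∪B) = 0.6150


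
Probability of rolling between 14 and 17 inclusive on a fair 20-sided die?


Favorable outcomes (14 ≤ roll ≤ 17): 4
Total outcomes = 20
P = 4/20 = 0.2000

P = 0.2000


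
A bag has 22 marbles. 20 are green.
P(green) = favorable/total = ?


P = 20/22 = 0.9091

P = 0.9091


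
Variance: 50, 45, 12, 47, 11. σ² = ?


Mean = 33.0000
Squared deviations: 289.0000, 144.0000, 441.0000, 196.0000, 484.0000
Sum = 1554.0000
Variance = 1554.0000/5 = 310.8000

Variance = 310.8000


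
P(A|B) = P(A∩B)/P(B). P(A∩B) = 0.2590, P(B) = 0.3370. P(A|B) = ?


P(A|B) = 0.2590/0.3370 = 0.7685

P(A|B) = 0.7685


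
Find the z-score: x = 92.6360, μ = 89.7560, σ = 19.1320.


z = (92.6360 - 89.7560)/19.1320
= 2.8800/19.1320
= 0.1505

z = 0.1505


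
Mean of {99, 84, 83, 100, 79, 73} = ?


Sum = 99 + 84 + 83 + 100 + 79 + 73 = 518
n = 6
Mean = 518/6 = 86.3333

Mean = 86.3333


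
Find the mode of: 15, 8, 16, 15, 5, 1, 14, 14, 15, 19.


Frequencies: 1:1, 5:1, 8:1, 14:2, 15:3, 16:1, 19:1
Max frequency = 3
Mode = 15

Mode = 15


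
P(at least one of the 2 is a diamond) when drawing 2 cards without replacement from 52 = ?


P(at least one) = 1 - P(none)
P(none) = (39/52) × (38/51) = 0.558824
P(at least one) = 1 - 0.558824 = 0.4412

P = 0.4412


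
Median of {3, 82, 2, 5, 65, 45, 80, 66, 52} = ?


Sorted: 2, 3, 5, 45, 52, 65, 66, 80, 82
n = 9 (odd)
Middle value = 52

Median = 52


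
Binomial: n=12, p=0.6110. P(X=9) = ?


C(12,9) = 220
p^9 = 0.011868
(1-p)^3 = 0.058864
P = 220 * 0.011868 * 0.058864 = 0.1537

P(X=9) = 0.1537


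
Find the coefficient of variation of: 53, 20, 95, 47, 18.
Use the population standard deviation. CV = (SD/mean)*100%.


Mean = 46.6000
SD = 27.9614
CV = (27.9614/46.6000)*100 = 60.0030%

CV = 60.0030%


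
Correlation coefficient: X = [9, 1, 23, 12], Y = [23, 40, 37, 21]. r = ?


Mean X = 11.2500, Mean Y = 30.2500
SD X = 7.885905, SD Y = 8.347904
Cov = -2.812500
r = -2.812500/(7.885905*8.347904) = -0.0427

r = -0.0427


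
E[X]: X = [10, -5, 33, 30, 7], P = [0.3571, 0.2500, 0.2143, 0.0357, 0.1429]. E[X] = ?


E[X] = 10*0.3571 - 5*0.2500 + 33*0.2143 + 30*0.0357 + 7*0.1429
= 3.5710 - 1.2500 + 7.0719 + 1.0710 + 1.0003
= 11.4642

E[X] = 11.4642


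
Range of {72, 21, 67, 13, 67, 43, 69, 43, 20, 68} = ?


Max = 72, Min = 13
Range = 72 - 13 = 59

Range = 59


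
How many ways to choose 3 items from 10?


C(10,3) = 10!/(3! × 7!)
= 3628800/(6 × 5040)
= 120

C(10,3) = 120


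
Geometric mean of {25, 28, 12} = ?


Product = 25 × 28 × 12 = 8400
GM = 8400^(1/3) = 20.3279

GM = 20.3279


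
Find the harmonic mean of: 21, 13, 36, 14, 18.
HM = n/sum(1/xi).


Sum of reciprocals = 1/21 + 1/13 + 1/36 + 1/14 + 1/18 = 0.279304
HM = 5/0.279304 = 17.9016

HM = 17.9016


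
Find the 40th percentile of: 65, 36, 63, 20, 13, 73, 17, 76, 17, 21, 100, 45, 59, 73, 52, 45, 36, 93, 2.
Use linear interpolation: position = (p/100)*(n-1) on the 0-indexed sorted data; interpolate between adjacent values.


Sorted: 2, 13, 17, 17, 20, 21, 36, 36, 45, 45, 52, 59, 63, 65, 73, 73, 76, 93, 100
n = 19
Index = 40/100 * 18 = 7.2000
Lower = data[7] = 36, Upper = data[8] = 45
P40 = 36 + 0.2000*(9) = 37.8000

P40 = 37.8000


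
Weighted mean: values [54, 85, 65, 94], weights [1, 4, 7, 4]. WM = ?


Numerator = 54*1 + 85*4 + 65*7 + 94*4 = 1225
Denominator = 1 + 4 + 7 + 4 = 16
WM = 1225/16 = 76.5625

WM = 76.5625


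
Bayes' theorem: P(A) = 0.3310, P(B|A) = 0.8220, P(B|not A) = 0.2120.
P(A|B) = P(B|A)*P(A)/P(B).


P(B) = P(B|A)*P(A) + P(B|A')*P(A')
= 0.8220*0.3310 + 0.2120*0.6690
= 0.272082 + 0.141828 = 0.413910
P(A|B) = 0.272082/0.413910 = 0.6573

P(A|B) = 0.6573


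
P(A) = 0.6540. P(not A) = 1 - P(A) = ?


P(not A) = 1 - 0.6540 = 0.3460

P(not A) = 0.3460


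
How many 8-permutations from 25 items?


P(25,8) = 25!/17!
= 15511210043330985984000000/355687428096000
= 43609104000

P(25,8) = 43609104000


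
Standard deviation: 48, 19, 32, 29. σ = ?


Mean = 32.0000
Variance = 108.5000
SD = sqrt(108.5000) = 10.4163

SD = 10.4163


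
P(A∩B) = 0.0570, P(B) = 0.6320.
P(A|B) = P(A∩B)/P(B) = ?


P(A|B) = 0.0570/0.6320 = 0.0902

P(A|B) = 0.0902


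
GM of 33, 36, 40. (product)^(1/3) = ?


Product = 33 × 36 × 40 = 47520
GM = 47520^(1/3) = 36.2209

GM = 36.2209


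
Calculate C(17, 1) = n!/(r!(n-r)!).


C(17,1) = 17!/(1! × 16!)
= 355687428096000/(1 × 20922789888000)
= 17

C(17,1) = 17


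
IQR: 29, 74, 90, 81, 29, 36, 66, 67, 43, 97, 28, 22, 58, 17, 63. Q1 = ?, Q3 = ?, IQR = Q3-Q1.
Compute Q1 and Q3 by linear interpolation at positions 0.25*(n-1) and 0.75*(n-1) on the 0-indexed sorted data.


Sorted: 17, 22, 28, 29, 29, 36, 43, 58, 63, 66, 67, 74, 81, 90, 97
Q1 (25th %ile) = 29.0000
Q3 (75th %ile) = 70.5000
IQR = 70.5000 - 29.0000 = 41.5000

IQR = 41.5000


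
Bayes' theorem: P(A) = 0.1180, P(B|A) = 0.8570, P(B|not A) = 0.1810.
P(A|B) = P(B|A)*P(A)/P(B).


P(B) = P(B|A)*P(A) + P(B|A')*P(A')
= 0.8570*0.1180 + 0.1810*0.8820
= 0.101126 + 0.159642 = 0.260768
P(A|B) = 0.101126/0.260768 = 0.3878

P(A|B) = 0.3878
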